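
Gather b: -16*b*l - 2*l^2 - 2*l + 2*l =-16*b*l - 2*l^2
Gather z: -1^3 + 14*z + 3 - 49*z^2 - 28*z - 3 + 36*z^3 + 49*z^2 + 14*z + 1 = 36*z^3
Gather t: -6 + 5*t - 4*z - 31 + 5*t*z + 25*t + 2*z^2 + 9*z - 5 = t*(5*z + 30) + 2*z^2 + 5*z - 42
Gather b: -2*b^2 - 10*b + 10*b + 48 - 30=18 - 2*b^2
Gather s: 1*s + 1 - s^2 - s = 1 - s^2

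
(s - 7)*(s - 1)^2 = s^3 - 9*s^2 + 15*s - 7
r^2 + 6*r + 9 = (r + 3)^2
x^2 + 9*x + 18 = (x + 3)*(x + 6)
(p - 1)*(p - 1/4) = p^2 - 5*p/4 + 1/4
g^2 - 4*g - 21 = (g - 7)*(g + 3)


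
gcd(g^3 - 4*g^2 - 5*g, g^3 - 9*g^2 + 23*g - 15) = g - 5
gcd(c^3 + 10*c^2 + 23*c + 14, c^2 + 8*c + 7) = c^2 + 8*c + 7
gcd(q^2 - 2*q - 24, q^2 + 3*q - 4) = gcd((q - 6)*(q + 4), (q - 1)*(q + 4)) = q + 4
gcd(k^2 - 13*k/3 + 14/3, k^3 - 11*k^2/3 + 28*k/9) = k - 7/3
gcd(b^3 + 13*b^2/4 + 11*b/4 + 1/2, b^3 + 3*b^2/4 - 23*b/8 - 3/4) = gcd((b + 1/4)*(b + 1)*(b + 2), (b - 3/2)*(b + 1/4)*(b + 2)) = b^2 + 9*b/4 + 1/2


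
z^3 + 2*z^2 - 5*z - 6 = (z - 2)*(z + 1)*(z + 3)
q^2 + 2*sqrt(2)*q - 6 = (q - sqrt(2))*(q + 3*sqrt(2))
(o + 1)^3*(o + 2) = o^4 + 5*o^3 + 9*o^2 + 7*o + 2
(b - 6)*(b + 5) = b^2 - b - 30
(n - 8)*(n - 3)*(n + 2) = n^3 - 9*n^2 + 2*n + 48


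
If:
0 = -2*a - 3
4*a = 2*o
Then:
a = -3/2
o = -3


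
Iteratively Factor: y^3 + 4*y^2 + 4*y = (y)*(y^2 + 4*y + 4) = y*(y + 2)*(y + 2)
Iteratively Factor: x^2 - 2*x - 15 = (x - 5)*(x + 3)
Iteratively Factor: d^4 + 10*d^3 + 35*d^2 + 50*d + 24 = (d + 1)*(d^3 + 9*d^2 + 26*d + 24) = (d + 1)*(d + 4)*(d^2 + 5*d + 6) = (d + 1)*(d + 2)*(d + 4)*(d + 3)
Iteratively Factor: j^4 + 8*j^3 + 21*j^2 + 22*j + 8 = (j + 4)*(j^3 + 4*j^2 + 5*j + 2) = (j + 2)*(j + 4)*(j^2 + 2*j + 1) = (j + 1)*(j + 2)*(j + 4)*(j + 1)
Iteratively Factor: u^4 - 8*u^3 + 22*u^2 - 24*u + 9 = (u - 1)*(u^3 - 7*u^2 + 15*u - 9) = (u - 3)*(u - 1)*(u^2 - 4*u + 3) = (u - 3)*(u - 1)^2*(u - 3)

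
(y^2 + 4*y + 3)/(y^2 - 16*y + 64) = (y^2 + 4*y + 3)/(y^2 - 16*y + 64)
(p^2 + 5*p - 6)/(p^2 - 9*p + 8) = (p + 6)/(p - 8)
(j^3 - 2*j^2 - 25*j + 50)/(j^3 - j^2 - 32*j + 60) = (j + 5)/(j + 6)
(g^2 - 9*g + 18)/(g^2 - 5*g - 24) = (-g^2 + 9*g - 18)/(-g^2 + 5*g + 24)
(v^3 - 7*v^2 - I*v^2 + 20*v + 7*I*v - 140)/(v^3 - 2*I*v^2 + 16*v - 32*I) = (v^2 - v*(7 + 5*I) + 35*I)/(v^2 - 6*I*v - 8)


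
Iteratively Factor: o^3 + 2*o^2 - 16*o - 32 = (o + 4)*(o^2 - 2*o - 8) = (o - 4)*(o + 4)*(o + 2)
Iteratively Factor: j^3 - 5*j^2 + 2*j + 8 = (j + 1)*(j^2 - 6*j + 8) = (j - 4)*(j + 1)*(j - 2)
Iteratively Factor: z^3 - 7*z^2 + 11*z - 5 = (z - 1)*(z^2 - 6*z + 5) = (z - 5)*(z - 1)*(z - 1)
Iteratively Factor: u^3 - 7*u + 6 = (u - 2)*(u^2 + 2*u - 3) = (u - 2)*(u + 3)*(u - 1)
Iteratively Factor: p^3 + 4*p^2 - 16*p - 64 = (p - 4)*(p^2 + 8*p + 16) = (p - 4)*(p + 4)*(p + 4)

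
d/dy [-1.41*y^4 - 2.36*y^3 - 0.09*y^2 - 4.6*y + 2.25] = -5.64*y^3 - 7.08*y^2 - 0.18*y - 4.6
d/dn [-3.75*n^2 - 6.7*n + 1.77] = -7.5*n - 6.7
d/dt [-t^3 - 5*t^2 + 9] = t*(-3*t - 10)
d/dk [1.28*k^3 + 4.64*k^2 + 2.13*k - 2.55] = 3.84*k^2 + 9.28*k + 2.13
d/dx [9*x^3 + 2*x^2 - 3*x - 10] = 27*x^2 + 4*x - 3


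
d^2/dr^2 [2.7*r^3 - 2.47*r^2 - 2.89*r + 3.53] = 16.2*r - 4.94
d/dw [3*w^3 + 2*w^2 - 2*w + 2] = 9*w^2 + 4*w - 2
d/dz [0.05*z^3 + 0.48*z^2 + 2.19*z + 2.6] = 0.15*z^2 + 0.96*z + 2.19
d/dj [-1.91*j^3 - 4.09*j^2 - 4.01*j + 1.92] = -5.73*j^2 - 8.18*j - 4.01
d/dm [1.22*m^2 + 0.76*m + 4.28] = 2.44*m + 0.76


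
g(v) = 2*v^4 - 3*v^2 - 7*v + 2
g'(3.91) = 447.75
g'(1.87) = 34.09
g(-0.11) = 2.73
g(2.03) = 9.39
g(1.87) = 2.88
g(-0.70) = 5.91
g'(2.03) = 47.74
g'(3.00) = 191.00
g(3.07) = 129.89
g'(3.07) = 206.06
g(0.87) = -5.21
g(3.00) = 116.00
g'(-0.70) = -5.54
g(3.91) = 396.22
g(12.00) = 40958.00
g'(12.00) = 13745.00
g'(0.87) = -6.95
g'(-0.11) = -6.35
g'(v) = 8*v^3 - 6*v - 7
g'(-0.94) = -8.00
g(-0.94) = 7.49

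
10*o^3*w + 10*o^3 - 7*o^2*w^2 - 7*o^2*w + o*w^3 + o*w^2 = (-5*o + w)*(-2*o + w)*(o*w + o)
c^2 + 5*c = c*(c + 5)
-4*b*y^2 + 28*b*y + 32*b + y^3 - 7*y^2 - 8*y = (-4*b + y)*(y - 8)*(y + 1)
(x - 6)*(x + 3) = x^2 - 3*x - 18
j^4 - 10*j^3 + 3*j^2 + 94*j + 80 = (j - 8)*(j - 5)*(j + 1)*(j + 2)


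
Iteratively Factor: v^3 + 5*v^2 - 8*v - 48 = (v + 4)*(v^2 + v - 12) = (v - 3)*(v + 4)*(v + 4)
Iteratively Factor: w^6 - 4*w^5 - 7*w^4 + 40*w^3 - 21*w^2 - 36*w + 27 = (w - 3)*(w^5 - w^4 - 10*w^3 + 10*w^2 + 9*w - 9) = (w - 3)*(w - 1)*(w^4 - 10*w^2 + 9) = (w - 3)^2*(w - 1)*(w^3 + 3*w^2 - w - 3) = (w - 3)^2*(w - 1)*(w + 1)*(w^2 + 2*w - 3) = (w - 3)^2*(w - 1)*(w + 1)*(w + 3)*(w - 1)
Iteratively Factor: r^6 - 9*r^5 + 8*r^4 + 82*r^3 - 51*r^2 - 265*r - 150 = (r + 1)*(r^5 - 10*r^4 + 18*r^3 + 64*r^2 - 115*r - 150) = (r - 3)*(r + 1)*(r^4 - 7*r^3 - 3*r^2 + 55*r + 50) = (r - 5)*(r - 3)*(r + 1)*(r^3 - 2*r^2 - 13*r - 10) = (r - 5)*(r - 3)*(r + 1)^2*(r^2 - 3*r - 10) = (r - 5)*(r - 3)*(r + 1)^2*(r + 2)*(r - 5)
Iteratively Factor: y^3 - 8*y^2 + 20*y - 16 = (y - 4)*(y^2 - 4*y + 4) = (y - 4)*(y - 2)*(y - 2)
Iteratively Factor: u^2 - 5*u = (u)*(u - 5)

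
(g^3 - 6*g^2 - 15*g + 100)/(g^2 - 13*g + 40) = (g^2 - g - 20)/(g - 8)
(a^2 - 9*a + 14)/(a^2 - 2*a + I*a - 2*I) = (a - 7)/(a + I)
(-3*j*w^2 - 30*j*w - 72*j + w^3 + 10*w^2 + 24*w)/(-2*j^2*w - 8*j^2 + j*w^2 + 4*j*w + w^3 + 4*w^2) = (-3*j*w - 18*j + w^2 + 6*w)/(-2*j^2 + j*w + w^2)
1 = 1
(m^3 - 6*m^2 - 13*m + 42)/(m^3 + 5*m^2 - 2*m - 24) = (m - 7)/(m + 4)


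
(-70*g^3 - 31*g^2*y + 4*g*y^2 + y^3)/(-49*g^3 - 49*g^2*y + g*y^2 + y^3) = (-10*g^2 - 3*g*y + y^2)/(-7*g^2 - 6*g*y + y^2)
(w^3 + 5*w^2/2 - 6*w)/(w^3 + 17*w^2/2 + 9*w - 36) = w/(w + 6)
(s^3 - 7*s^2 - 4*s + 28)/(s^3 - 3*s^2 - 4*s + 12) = (s - 7)/(s - 3)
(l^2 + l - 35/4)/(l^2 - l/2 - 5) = (l + 7/2)/(l + 2)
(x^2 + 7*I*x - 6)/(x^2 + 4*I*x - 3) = (x + 6*I)/(x + 3*I)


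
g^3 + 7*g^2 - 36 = (g - 2)*(g + 3)*(g + 6)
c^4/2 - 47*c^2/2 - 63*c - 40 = (c/2 + 1/2)*(c - 8)*(c + 2)*(c + 5)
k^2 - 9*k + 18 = (k - 6)*(k - 3)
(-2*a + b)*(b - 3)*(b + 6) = -2*a*b^2 - 6*a*b + 36*a + b^3 + 3*b^2 - 18*b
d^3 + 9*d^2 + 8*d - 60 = (d - 2)*(d + 5)*(d + 6)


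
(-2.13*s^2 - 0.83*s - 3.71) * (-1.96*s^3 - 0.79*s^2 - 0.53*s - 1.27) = 4.1748*s^5 + 3.3095*s^4 + 9.0562*s^3 + 6.0759*s^2 + 3.0204*s + 4.7117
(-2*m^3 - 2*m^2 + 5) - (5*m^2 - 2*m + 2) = -2*m^3 - 7*m^2 + 2*m + 3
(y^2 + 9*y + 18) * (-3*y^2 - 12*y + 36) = -3*y^4 - 39*y^3 - 126*y^2 + 108*y + 648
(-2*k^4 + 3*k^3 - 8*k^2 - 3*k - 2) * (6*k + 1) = -12*k^5 + 16*k^4 - 45*k^3 - 26*k^2 - 15*k - 2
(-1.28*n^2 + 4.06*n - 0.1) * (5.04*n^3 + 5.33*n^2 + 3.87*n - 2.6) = -6.4512*n^5 + 13.64*n^4 + 16.1822*n^3 + 18.5072*n^2 - 10.943*n + 0.26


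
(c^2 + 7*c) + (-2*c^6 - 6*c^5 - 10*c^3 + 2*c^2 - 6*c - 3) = -2*c^6 - 6*c^5 - 10*c^3 + 3*c^2 + c - 3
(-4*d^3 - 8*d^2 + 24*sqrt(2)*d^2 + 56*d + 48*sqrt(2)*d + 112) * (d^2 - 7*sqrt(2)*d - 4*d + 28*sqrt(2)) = -4*d^5 + 8*d^4 + 52*sqrt(2)*d^4 - 248*d^3 - 104*sqrt(2)*d^3 - 808*sqrt(2)*d^2 + 560*d^2 + 784*sqrt(2)*d + 2240*d + 3136*sqrt(2)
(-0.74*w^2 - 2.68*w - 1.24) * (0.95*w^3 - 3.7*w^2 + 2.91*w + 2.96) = -0.703*w^5 + 0.192*w^4 + 6.5846*w^3 - 5.4012*w^2 - 11.5412*w - 3.6704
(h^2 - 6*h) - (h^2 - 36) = 36 - 6*h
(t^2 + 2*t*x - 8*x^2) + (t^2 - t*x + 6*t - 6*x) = 2*t^2 + t*x + 6*t - 8*x^2 - 6*x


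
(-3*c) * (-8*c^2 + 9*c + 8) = 24*c^3 - 27*c^2 - 24*c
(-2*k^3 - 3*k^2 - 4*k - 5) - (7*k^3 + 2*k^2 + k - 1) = -9*k^3 - 5*k^2 - 5*k - 4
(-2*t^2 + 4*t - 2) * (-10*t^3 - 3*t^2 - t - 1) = 20*t^5 - 34*t^4 + 10*t^3 + 4*t^2 - 2*t + 2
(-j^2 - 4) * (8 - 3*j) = 3*j^3 - 8*j^2 + 12*j - 32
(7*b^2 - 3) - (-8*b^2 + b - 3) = 15*b^2 - b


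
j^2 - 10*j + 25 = (j - 5)^2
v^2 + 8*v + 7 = (v + 1)*(v + 7)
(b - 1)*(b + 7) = b^2 + 6*b - 7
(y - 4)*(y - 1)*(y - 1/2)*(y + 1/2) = y^4 - 5*y^3 + 15*y^2/4 + 5*y/4 - 1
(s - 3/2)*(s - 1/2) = s^2 - 2*s + 3/4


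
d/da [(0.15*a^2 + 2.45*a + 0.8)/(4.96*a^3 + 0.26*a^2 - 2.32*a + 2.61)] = (-0.744*a^4 - 24.304*a^3 - 12.889*a^2 + 0.367*a + 8.2505)/(24.6016*a^6 + 2.5792*a^5 - 22.9468*a^4 + 24.6848*a^3 + 6.7396*a^2 - 12.1104*a + 6.8121)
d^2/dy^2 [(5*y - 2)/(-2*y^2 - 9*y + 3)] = 2*(-(4*y + 9)^2*(5*y - 2) + (30*y + 41)*(2*y^2 + 9*y - 3))/(2*y^2 + 9*y - 3)^3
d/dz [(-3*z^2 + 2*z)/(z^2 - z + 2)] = (z^2 - 12*z + 4)/(z^4 - 2*z^3 + 5*z^2 - 4*z + 4)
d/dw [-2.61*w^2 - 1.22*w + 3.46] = -5.22*w - 1.22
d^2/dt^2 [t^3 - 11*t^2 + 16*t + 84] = 6*t - 22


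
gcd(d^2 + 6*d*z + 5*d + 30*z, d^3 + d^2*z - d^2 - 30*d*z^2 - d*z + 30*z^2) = d + 6*z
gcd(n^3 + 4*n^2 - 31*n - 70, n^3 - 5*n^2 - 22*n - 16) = n + 2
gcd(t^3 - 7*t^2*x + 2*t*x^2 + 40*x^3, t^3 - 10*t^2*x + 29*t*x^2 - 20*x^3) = t^2 - 9*t*x + 20*x^2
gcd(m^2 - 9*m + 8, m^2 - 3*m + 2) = m - 1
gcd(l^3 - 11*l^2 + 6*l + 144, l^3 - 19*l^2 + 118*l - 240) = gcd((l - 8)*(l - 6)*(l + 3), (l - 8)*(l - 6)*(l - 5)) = l^2 - 14*l + 48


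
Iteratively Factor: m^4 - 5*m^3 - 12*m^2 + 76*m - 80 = (m + 4)*(m^3 - 9*m^2 + 24*m - 20) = (m - 2)*(m + 4)*(m^2 - 7*m + 10) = (m - 5)*(m - 2)*(m + 4)*(m - 2)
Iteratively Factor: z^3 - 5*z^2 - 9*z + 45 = (z + 3)*(z^2 - 8*z + 15) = (z - 3)*(z + 3)*(z - 5)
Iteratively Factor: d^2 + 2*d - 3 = (d + 3)*(d - 1)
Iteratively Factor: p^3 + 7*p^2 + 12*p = (p + 4)*(p^2 + 3*p) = p*(p + 4)*(p + 3)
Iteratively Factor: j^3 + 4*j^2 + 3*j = (j)*(j^2 + 4*j + 3) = j*(j + 3)*(j + 1)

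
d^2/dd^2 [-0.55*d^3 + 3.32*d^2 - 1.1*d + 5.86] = 6.64 - 3.3*d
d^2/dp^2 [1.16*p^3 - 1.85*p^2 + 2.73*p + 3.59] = 6.96*p - 3.7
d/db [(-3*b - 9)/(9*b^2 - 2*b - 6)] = 27*b*(b + 6)/(81*b^4 - 36*b^3 - 104*b^2 + 24*b + 36)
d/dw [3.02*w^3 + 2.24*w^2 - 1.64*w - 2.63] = 9.06*w^2 + 4.48*w - 1.64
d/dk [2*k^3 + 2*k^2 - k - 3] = 6*k^2 + 4*k - 1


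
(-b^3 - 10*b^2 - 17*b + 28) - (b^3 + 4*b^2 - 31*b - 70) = -2*b^3 - 14*b^2 + 14*b + 98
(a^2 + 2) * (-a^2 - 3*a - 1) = -a^4 - 3*a^3 - 3*a^2 - 6*a - 2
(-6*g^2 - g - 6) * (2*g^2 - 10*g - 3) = -12*g^4 + 58*g^3 + 16*g^2 + 63*g + 18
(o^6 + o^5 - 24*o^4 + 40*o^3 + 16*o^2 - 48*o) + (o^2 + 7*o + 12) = o^6 + o^5 - 24*o^4 + 40*o^3 + 17*o^2 - 41*o + 12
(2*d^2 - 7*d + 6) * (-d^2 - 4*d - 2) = -2*d^4 - d^3 + 18*d^2 - 10*d - 12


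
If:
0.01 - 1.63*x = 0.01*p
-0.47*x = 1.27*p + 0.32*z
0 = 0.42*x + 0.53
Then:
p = 206.69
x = -1.26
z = -818.45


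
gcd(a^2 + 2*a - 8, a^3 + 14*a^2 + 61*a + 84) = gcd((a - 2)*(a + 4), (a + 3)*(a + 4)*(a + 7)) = a + 4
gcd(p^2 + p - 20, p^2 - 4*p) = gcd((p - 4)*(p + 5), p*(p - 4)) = p - 4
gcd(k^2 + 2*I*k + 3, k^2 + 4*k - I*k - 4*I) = k - I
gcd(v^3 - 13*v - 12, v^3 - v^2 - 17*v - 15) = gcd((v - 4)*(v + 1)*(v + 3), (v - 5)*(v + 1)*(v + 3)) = v^2 + 4*v + 3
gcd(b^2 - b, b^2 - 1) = b - 1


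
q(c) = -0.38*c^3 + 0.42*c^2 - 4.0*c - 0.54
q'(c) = -1.14*c^2 + 0.84*c - 4.0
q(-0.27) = 0.58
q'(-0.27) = -4.31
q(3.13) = -20.60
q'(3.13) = -12.54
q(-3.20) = 29.01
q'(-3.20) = -18.36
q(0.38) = -2.02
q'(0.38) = -3.85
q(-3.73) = 39.94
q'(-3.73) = -22.99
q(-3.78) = 41.10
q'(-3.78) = -23.46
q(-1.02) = 4.38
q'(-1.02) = -6.04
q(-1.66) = 9.00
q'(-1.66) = -8.54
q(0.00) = -0.54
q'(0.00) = -4.00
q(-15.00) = 1436.46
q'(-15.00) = -273.10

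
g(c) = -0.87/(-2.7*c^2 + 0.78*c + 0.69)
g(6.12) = 0.01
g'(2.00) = -0.12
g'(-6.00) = 0.00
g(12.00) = 0.00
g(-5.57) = 0.01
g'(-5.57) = 0.00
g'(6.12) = -0.00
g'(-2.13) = 0.06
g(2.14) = 0.09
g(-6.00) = 0.01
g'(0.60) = -61.86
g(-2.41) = 0.05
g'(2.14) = -0.09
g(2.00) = 0.10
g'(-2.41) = 0.04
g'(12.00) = -0.00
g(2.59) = 0.06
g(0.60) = -4.68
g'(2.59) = -0.05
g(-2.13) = 0.07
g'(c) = -0.87*(5.4*c - 0.78)/(-2.7*c^2 + 0.78*c + 0.69)^2 = (0.6786 - 4.698*c)/(-2.7*c^2 + 0.78*c + 0.69)^2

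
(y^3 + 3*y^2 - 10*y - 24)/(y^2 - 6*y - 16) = (y^2 + y - 12)/(y - 8)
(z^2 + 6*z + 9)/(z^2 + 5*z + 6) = (z + 3)/(z + 2)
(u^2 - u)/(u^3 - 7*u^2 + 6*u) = 1/(u - 6)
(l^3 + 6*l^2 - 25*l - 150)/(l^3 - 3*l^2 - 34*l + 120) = (l + 5)/(l - 4)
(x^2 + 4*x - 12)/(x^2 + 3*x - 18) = (x - 2)/(x - 3)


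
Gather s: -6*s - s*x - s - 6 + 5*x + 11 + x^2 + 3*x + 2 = s*(-x - 7) + x^2 + 8*x + 7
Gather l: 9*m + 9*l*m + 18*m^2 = 9*l*m + 18*m^2 + 9*m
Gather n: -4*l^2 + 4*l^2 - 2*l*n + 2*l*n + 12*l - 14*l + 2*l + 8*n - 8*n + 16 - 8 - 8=0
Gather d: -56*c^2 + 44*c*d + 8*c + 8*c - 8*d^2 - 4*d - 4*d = -56*c^2 + 16*c - 8*d^2 + d*(44*c - 8)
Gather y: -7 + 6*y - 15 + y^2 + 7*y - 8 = y^2 + 13*y - 30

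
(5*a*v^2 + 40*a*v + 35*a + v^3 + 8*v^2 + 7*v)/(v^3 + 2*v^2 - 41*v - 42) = (5*a + v)/(v - 6)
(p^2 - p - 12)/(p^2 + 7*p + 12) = (p - 4)/(p + 4)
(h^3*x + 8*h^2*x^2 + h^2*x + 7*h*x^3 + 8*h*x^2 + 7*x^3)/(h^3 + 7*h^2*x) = x*(h^2 + h*x + h + x)/h^2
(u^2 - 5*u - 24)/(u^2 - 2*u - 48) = (u + 3)/(u + 6)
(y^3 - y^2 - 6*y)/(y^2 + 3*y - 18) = y*(y + 2)/(y + 6)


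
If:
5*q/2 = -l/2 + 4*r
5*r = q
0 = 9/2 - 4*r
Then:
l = -153/8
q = 45/8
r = 9/8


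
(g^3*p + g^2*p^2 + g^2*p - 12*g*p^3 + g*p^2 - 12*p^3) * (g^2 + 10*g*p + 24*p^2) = g^5*p + 11*g^4*p^2 + g^4*p + 22*g^3*p^3 + 11*g^3*p^2 - 96*g^2*p^4 + 22*g^2*p^3 - 288*g*p^5 - 96*g*p^4 - 288*p^5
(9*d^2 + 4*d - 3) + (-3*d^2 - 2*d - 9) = 6*d^2 + 2*d - 12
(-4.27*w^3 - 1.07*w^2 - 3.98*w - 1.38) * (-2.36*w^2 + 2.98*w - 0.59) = 10.0772*w^5 - 10.1994*w^4 + 8.7235*w^3 - 7.9723*w^2 - 1.7642*w + 0.8142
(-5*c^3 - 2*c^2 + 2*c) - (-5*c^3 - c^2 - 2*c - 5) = -c^2 + 4*c + 5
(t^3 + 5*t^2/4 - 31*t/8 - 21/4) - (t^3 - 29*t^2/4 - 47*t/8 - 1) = 17*t^2/2 + 2*t - 17/4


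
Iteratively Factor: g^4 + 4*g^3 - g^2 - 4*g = (g)*(g^3 + 4*g^2 - g - 4) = g*(g + 4)*(g^2 - 1) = g*(g - 1)*(g + 4)*(g + 1)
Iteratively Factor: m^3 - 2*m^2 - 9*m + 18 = (m - 3)*(m^2 + m - 6) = (m - 3)*(m - 2)*(m + 3)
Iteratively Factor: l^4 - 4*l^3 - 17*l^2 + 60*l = (l - 5)*(l^3 + l^2 - 12*l) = (l - 5)*(l + 4)*(l^2 - 3*l) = (l - 5)*(l - 3)*(l + 4)*(l)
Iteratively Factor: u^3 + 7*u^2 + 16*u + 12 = (u + 3)*(u^2 + 4*u + 4) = (u + 2)*(u + 3)*(u + 2)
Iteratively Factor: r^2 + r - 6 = (r - 2)*(r + 3)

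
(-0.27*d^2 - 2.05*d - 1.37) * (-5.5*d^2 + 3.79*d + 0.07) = 1.485*d^4 + 10.2517*d^3 - 0.253399999999999*d^2 - 5.3358*d - 0.0959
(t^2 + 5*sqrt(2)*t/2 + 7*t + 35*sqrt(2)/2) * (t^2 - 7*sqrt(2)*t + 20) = t^4 - 9*sqrt(2)*t^3/2 + 7*t^3 - 63*sqrt(2)*t^2/2 - 15*t^2 - 105*t + 50*sqrt(2)*t + 350*sqrt(2)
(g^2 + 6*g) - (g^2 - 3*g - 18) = 9*g + 18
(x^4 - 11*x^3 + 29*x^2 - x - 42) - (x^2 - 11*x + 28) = x^4 - 11*x^3 + 28*x^2 + 10*x - 70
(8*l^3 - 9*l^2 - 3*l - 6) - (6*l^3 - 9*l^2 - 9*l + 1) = 2*l^3 + 6*l - 7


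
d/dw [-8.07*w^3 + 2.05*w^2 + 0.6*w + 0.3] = -24.21*w^2 + 4.1*w + 0.6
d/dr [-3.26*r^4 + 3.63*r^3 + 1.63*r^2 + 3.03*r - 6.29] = -13.04*r^3 + 10.89*r^2 + 3.26*r + 3.03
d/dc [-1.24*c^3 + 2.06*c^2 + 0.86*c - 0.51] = -3.72*c^2 + 4.12*c + 0.86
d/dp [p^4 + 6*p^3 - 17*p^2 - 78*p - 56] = 4*p^3 + 18*p^2 - 34*p - 78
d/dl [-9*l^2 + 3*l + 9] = 3 - 18*l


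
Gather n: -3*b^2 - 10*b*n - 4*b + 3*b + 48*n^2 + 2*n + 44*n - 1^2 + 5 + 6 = -3*b^2 - b + 48*n^2 + n*(46 - 10*b) + 10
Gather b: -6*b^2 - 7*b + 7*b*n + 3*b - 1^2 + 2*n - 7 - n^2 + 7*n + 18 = -6*b^2 + b*(7*n - 4) - n^2 + 9*n + 10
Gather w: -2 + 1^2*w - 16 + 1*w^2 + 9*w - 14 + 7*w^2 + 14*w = 8*w^2 + 24*w - 32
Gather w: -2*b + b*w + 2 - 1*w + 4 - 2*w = -2*b + w*(b - 3) + 6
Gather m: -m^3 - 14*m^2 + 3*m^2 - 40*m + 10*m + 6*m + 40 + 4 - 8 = -m^3 - 11*m^2 - 24*m + 36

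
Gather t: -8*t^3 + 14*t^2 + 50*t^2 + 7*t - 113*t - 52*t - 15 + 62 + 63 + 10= -8*t^3 + 64*t^2 - 158*t + 120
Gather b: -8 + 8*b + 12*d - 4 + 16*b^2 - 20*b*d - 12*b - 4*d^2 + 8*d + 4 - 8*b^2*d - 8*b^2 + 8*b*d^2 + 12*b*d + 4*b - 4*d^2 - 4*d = b^2*(8 - 8*d) + b*(8*d^2 - 8*d) - 8*d^2 + 16*d - 8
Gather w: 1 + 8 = 9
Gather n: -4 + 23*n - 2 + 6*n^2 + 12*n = 6*n^2 + 35*n - 6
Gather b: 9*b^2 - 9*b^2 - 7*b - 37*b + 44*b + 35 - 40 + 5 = 0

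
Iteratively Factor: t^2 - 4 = (t + 2)*(t - 2)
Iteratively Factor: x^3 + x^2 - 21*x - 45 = (x + 3)*(x^2 - 2*x - 15) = (x + 3)^2*(x - 5)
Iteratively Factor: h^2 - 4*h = (h - 4)*(h)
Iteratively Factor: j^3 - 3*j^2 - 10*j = (j)*(j^2 - 3*j - 10) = j*(j + 2)*(j - 5)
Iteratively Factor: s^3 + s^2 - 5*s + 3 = (s - 1)*(s^2 + 2*s - 3) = (s - 1)*(s + 3)*(s - 1)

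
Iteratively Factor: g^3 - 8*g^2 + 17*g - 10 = (g - 5)*(g^2 - 3*g + 2) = (g - 5)*(g - 1)*(g - 2)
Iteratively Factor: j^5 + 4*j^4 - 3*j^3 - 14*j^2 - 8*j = (j + 1)*(j^4 + 3*j^3 - 6*j^2 - 8*j) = (j - 2)*(j + 1)*(j^3 + 5*j^2 + 4*j) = j*(j - 2)*(j + 1)*(j^2 + 5*j + 4) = j*(j - 2)*(j + 1)*(j + 4)*(j + 1)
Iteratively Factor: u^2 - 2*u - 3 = (u + 1)*(u - 3)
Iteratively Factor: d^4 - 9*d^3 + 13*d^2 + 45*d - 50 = (d - 5)*(d^3 - 4*d^2 - 7*d + 10) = (d - 5)*(d - 1)*(d^2 - 3*d - 10) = (d - 5)^2*(d - 1)*(d + 2)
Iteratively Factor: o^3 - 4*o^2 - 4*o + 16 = (o + 2)*(o^2 - 6*o + 8) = (o - 4)*(o + 2)*(o - 2)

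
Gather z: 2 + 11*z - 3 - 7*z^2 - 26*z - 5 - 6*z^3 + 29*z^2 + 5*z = -6*z^3 + 22*z^2 - 10*z - 6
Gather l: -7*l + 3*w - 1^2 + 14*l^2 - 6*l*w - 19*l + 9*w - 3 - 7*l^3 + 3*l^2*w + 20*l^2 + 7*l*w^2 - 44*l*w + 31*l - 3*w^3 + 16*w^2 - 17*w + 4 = -7*l^3 + l^2*(3*w + 34) + l*(7*w^2 - 50*w + 5) - 3*w^3 + 16*w^2 - 5*w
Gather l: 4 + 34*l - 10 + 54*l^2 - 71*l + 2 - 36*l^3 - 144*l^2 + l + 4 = -36*l^3 - 90*l^2 - 36*l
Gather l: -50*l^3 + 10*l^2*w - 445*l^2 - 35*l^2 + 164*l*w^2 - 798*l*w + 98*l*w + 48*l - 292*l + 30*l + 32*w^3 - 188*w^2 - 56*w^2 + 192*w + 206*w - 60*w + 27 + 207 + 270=-50*l^3 + l^2*(10*w - 480) + l*(164*w^2 - 700*w - 214) + 32*w^3 - 244*w^2 + 338*w + 504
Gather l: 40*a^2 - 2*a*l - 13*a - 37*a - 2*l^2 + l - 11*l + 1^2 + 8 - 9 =40*a^2 - 50*a - 2*l^2 + l*(-2*a - 10)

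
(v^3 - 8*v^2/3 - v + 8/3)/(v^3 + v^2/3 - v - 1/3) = (3*v - 8)/(3*v + 1)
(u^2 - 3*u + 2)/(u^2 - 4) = (u - 1)/(u + 2)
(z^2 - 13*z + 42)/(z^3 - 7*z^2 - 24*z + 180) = (z - 7)/(z^2 - z - 30)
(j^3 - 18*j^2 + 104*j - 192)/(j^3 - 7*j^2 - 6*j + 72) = (j - 8)/(j + 3)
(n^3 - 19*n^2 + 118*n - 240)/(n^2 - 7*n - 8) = (n^2 - 11*n + 30)/(n + 1)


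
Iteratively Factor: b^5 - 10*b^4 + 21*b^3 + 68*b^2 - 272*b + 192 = (b - 4)*(b^4 - 6*b^3 - 3*b^2 + 56*b - 48) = (b - 4)^2*(b^3 - 2*b^2 - 11*b + 12) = (b - 4)^2*(b - 1)*(b^2 - b - 12) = (b - 4)^2*(b - 1)*(b + 3)*(b - 4)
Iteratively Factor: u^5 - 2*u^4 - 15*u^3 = (u - 5)*(u^4 + 3*u^3) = (u - 5)*(u + 3)*(u^3) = u*(u - 5)*(u + 3)*(u^2) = u^2*(u - 5)*(u + 3)*(u)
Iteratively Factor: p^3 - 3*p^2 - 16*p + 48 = (p - 3)*(p^2 - 16) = (p - 4)*(p - 3)*(p + 4)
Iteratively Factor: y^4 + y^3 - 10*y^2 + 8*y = (y)*(y^3 + y^2 - 10*y + 8) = y*(y - 1)*(y^2 + 2*y - 8) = y*(y - 1)*(y + 4)*(y - 2)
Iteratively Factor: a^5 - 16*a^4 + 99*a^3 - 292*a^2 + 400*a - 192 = (a - 4)*(a^4 - 12*a^3 + 51*a^2 - 88*a + 48) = (a - 4)*(a - 1)*(a^3 - 11*a^2 + 40*a - 48) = (a - 4)^2*(a - 1)*(a^2 - 7*a + 12) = (a - 4)^2*(a - 3)*(a - 1)*(a - 4)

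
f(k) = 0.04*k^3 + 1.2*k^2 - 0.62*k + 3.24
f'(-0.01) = -0.64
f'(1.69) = 3.78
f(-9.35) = 81.25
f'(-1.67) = -4.29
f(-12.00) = 114.36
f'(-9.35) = -12.57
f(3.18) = 14.69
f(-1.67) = 7.44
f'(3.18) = 8.23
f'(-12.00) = -12.14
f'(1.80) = 4.09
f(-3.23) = 16.41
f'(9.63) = 33.62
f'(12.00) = 45.46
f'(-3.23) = -7.12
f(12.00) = 237.72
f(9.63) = 144.28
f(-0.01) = 3.25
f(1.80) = 6.25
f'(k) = 0.12*k^2 + 2.4*k - 0.62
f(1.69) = 5.81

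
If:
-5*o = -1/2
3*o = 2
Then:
No Solution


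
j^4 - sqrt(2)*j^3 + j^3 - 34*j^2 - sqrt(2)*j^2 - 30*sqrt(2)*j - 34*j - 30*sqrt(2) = (j + 1)*(j - 5*sqrt(2))*(j + sqrt(2))*(j + 3*sqrt(2))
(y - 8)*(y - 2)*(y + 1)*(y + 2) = y^4 - 7*y^3 - 12*y^2 + 28*y + 32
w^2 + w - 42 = (w - 6)*(w + 7)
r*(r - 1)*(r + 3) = r^3 + 2*r^2 - 3*r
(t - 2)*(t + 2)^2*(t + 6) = t^4 + 8*t^3 + 8*t^2 - 32*t - 48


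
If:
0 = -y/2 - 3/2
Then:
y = -3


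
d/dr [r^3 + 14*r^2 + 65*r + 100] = 3*r^2 + 28*r + 65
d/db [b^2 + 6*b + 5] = 2*b + 6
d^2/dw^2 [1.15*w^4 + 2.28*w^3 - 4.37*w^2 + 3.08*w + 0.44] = 13.8*w^2 + 13.68*w - 8.74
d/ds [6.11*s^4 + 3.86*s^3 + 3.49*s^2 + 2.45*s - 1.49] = 24.44*s^3 + 11.58*s^2 + 6.98*s + 2.45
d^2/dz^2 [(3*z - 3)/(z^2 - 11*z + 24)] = 6*(3*(4 - z)*(z^2 - 11*z + 24) + (z - 1)*(2*z - 11)^2)/(z^2 - 11*z + 24)^3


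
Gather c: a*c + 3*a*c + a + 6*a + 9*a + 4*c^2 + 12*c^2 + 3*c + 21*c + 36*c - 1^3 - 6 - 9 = 16*a + 16*c^2 + c*(4*a + 60) - 16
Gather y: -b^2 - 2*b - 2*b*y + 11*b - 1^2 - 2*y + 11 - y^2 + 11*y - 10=-b^2 + 9*b - y^2 + y*(9 - 2*b)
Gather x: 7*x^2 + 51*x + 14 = 7*x^2 + 51*x + 14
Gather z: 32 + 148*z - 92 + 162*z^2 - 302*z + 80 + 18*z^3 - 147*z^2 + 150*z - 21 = 18*z^3 + 15*z^2 - 4*z - 1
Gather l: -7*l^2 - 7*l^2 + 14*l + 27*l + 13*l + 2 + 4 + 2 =-14*l^2 + 54*l + 8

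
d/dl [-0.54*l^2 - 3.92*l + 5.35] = -1.08*l - 3.92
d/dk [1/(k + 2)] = -1/(k + 2)^2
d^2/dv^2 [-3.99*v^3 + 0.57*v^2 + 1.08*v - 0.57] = 1.14 - 23.94*v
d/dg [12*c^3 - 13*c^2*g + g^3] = -13*c^2 + 3*g^2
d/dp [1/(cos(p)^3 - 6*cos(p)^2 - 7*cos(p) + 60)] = (3*cos(p)^2 - 12*cos(p) - 7)*sin(p)/(cos(p)^3 - 6*cos(p)^2 - 7*cos(p) + 60)^2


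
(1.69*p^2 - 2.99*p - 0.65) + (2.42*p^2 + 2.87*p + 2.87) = 4.11*p^2 - 0.12*p + 2.22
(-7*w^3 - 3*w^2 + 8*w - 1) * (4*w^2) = -28*w^5 - 12*w^4 + 32*w^3 - 4*w^2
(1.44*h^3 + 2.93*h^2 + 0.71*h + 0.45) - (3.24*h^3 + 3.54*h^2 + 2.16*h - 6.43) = -1.8*h^3 - 0.61*h^2 - 1.45*h + 6.88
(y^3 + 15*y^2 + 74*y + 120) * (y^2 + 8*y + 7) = y^5 + 23*y^4 + 201*y^3 + 817*y^2 + 1478*y + 840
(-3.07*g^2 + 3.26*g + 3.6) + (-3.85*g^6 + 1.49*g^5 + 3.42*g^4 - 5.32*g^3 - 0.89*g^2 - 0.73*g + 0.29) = -3.85*g^6 + 1.49*g^5 + 3.42*g^4 - 5.32*g^3 - 3.96*g^2 + 2.53*g + 3.89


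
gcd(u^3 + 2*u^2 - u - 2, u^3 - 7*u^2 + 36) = u + 2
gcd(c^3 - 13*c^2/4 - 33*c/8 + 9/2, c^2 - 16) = c - 4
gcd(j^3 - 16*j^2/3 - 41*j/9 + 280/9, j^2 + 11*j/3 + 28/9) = j + 7/3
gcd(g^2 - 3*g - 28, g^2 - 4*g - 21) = g - 7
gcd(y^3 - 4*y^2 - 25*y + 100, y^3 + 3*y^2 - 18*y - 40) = y^2 + y - 20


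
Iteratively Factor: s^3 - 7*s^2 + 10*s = (s - 2)*(s^2 - 5*s) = (s - 5)*(s - 2)*(s)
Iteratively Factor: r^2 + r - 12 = (r + 4)*(r - 3)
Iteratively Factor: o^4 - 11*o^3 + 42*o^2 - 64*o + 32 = (o - 4)*(o^3 - 7*o^2 + 14*o - 8) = (o - 4)*(o - 1)*(o^2 - 6*o + 8) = (o - 4)*(o - 2)*(o - 1)*(o - 4)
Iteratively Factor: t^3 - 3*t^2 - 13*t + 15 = (t - 5)*(t^2 + 2*t - 3) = (t - 5)*(t + 3)*(t - 1)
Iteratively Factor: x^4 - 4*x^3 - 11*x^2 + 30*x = (x - 5)*(x^3 + x^2 - 6*x) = (x - 5)*(x - 2)*(x^2 + 3*x) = (x - 5)*(x - 2)*(x + 3)*(x)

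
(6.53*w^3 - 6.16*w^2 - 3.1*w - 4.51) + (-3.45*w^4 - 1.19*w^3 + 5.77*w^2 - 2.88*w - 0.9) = -3.45*w^4 + 5.34*w^3 - 0.390000000000001*w^2 - 5.98*w - 5.41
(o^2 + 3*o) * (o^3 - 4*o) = o^5 + 3*o^4 - 4*o^3 - 12*o^2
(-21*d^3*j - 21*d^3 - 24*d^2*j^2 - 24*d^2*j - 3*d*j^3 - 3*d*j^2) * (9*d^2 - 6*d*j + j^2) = -189*d^5*j - 189*d^5 - 90*d^4*j^2 - 90*d^4*j + 96*d^3*j^3 + 96*d^3*j^2 - 6*d^2*j^4 - 6*d^2*j^3 - 3*d*j^5 - 3*d*j^4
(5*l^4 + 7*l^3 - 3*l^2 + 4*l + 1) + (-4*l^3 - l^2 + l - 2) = 5*l^4 + 3*l^3 - 4*l^2 + 5*l - 1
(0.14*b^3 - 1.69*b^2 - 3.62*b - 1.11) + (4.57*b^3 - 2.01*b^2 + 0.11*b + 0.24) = 4.71*b^3 - 3.7*b^2 - 3.51*b - 0.87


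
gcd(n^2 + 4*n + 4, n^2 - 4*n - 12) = n + 2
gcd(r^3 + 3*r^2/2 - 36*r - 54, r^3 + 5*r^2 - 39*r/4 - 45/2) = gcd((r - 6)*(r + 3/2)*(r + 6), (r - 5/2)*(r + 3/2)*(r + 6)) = r^2 + 15*r/2 + 9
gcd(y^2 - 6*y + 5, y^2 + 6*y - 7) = y - 1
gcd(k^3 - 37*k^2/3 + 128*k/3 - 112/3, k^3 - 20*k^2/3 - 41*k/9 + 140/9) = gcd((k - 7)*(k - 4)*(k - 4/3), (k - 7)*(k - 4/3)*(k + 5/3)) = k^2 - 25*k/3 + 28/3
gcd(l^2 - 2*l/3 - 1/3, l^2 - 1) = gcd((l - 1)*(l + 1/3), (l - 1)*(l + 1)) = l - 1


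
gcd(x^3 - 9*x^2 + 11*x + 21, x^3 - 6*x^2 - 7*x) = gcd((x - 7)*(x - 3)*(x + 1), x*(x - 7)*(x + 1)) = x^2 - 6*x - 7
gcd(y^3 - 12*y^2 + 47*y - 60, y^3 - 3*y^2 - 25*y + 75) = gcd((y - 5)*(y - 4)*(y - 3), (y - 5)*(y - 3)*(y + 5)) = y^2 - 8*y + 15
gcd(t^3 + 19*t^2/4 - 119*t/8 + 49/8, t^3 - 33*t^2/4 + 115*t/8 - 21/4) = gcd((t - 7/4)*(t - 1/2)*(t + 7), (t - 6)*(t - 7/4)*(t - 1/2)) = t^2 - 9*t/4 + 7/8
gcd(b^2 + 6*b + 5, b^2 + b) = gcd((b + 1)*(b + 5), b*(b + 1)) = b + 1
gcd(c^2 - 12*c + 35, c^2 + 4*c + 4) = 1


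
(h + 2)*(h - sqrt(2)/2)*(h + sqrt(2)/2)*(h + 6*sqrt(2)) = h^4 + 2*h^3 + 6*sqrt(2)*h^3 - h^2/2 + 12*sqrt(2)*h^2 - 3*sqrt(2)*h - h - 6*sqrt(2)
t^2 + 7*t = t*(t + 7)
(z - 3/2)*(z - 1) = z^2 - 5*z/2 + 3/2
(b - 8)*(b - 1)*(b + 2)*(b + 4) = b^4 - 3*b^3 - 38*b^2 - 24*b + 64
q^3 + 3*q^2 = q^2*(q + 3)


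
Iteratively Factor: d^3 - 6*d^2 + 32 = (d - 4)*(d^2 - 2*d - 8) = (d - 4)^2*(d + 2)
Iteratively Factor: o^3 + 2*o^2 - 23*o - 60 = (o - 5)*(o^2 + 7*o + 12) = (o - 5)*(o + 4)*(o + 3)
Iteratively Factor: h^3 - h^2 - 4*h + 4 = (h - 1)*(h^2 - 4) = (h - 2)*(h - 1)*(h + 2)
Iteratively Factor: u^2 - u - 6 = (u + 2)*(u - 3)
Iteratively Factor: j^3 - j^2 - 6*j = (j - 3)*(j^2 + 2*j) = (j - 3)*(j + 2)*(j)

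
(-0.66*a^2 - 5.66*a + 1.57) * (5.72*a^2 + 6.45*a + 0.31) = -3.7752*a^4 - 36.6322*a^3 - 27.7312*a^2 + 8.3719*a + 0.4867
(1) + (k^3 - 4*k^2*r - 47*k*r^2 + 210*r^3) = k^3 - 4*k^2*r - 47*k*r^2 + 210*r^3 + 1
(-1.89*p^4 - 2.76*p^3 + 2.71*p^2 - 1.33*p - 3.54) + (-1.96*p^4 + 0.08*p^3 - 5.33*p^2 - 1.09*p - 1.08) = -3.85*p^4 - 2.68*p^3 - 2.62*p^2 - 2.42*p - 4.62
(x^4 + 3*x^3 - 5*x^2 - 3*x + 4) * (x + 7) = x^5 + 10*x^4 + 16*x^3 - 38*x^2 - 17*x + 28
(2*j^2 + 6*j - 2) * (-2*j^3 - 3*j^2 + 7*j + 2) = -4*j^5 - 18*j^4 + 52*j^2 - 2*j - 4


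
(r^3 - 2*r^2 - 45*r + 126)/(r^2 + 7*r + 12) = (r^3 - 2*r^2 - 45*r + 126)/(r^2 + 7*r + 12)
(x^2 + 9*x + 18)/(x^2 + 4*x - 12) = (x + 3)/(x - 2)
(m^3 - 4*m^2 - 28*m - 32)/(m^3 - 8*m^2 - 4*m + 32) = (m + 2)/(m - 2)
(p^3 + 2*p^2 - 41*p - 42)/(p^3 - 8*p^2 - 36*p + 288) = (p^2 + 8*p + 7)/(p^2 - 2*p - 48)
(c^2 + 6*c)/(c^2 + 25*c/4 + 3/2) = 4*c/(4*c + 1)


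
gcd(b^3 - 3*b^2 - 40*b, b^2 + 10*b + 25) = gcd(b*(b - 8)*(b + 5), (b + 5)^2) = b + 5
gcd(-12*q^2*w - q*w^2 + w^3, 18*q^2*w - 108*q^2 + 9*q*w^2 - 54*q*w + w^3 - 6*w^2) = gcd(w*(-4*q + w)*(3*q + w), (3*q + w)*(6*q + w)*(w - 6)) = 3*q + w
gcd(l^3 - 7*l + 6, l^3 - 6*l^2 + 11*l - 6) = l^2 - 3*l + 2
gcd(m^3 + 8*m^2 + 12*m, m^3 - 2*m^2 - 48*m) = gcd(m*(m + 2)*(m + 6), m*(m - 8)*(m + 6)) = m^2 + 6*m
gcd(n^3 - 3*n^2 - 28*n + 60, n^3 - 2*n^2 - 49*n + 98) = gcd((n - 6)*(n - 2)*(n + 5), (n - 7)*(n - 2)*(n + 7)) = n - 2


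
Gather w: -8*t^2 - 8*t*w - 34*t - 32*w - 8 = -8*t^2 - 34*t + w*(-8*t - 32) - 8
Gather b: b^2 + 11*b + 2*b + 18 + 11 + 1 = b^2 + 13*b + 30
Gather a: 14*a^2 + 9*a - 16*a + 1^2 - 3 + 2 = 14*a^2 - 7*a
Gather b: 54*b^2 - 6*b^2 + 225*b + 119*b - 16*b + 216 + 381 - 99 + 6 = 48*b^2 + 328*b + 504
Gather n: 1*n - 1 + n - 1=2*n - 2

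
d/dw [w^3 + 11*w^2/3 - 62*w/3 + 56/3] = 3*w^2 + 22*w/3 - 62/3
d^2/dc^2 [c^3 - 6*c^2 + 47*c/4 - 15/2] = 6*c - 12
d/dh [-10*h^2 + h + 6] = 1 - 20*h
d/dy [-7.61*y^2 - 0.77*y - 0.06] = -15.22*y - 0.77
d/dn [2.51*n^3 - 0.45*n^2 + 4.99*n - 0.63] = 7.53*n^2 - 0.9*n + 4.99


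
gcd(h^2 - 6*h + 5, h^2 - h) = h - 1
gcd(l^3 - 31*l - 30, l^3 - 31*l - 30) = l^3 - 31*l - 30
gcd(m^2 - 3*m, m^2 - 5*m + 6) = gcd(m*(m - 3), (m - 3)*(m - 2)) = m - 3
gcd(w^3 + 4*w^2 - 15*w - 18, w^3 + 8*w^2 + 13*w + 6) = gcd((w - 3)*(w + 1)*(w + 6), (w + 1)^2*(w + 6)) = w^2 + 7*w + 6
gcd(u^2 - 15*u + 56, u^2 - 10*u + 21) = u - 7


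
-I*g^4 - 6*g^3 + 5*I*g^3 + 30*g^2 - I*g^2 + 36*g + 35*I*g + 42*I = (g - 6)*(g - 7*I)*(g + I)*(-I*g - I)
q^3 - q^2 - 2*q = q*(q - 2)*(q + 1)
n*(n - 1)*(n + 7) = n^3 + 6*n^2 - 7*n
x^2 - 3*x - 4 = (x - 4)*(x + 1)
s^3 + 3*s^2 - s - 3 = (s - 1)*(s + 1)*(s + 3)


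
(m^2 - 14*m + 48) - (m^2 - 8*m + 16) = 32 - 6*m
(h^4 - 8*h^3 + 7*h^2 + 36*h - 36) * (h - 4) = h^5 - 12*h^4 + 39*h^3 + 8*h^2 - 180*h + 144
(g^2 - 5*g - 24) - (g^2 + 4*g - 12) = -9*g - 12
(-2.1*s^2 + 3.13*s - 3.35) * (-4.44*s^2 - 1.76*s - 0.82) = 9.324*s^4 - 10.2012*s^3 + 11.0872*s^2 + 3.3294*s + 2.747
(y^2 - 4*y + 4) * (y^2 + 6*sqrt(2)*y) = y^4 - 4*y^3 + 6*sqrt(2)*y^3 - 24*sqrt(2)*y^2 + 4*y^2 + 24*sqrt(2)*y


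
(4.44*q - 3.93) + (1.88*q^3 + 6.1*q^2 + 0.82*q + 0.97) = 1.88*q^3 + 6.1*q^2 + 5.26*q - 2.96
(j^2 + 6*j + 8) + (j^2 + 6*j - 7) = 2*j^2 + 12*j + 1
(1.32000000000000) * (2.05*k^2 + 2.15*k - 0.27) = 2.706*k^2 + 2.838*k - 0.3564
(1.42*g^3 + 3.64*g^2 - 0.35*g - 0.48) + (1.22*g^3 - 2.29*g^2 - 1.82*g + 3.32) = 2.64*g^3 + 1.35*g^2 - 2.17*g + 2.84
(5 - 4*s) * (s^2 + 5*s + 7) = -4*s^3 - 15*s^2 - 3*s + 35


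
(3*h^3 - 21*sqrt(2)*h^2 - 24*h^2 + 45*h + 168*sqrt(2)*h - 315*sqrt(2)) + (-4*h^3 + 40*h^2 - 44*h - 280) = -h^3 - 21*sqrt(2)*h^2 + 16*h^2 + h + 168*sqrt(2)*h - 315*sqrt(2) - 280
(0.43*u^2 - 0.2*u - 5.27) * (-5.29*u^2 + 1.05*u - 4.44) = -2.2747*u^4 + 1.5095*u^3 + 25.7591*u^2 - 4.6455*u + 23.3988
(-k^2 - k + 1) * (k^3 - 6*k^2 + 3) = -k^5 + 5*k^4 + 7*k^3 - 9*k^2 - 3*k + 3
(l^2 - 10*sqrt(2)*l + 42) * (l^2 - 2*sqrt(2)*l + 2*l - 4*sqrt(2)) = l^4 - 12*sqrt(2)*l^3 + 2*l^3 - 24*sqrt(2)*l^2 + 82*l^2 - 84*sqrt(2)*l + 164*l - 168*sqrt(2)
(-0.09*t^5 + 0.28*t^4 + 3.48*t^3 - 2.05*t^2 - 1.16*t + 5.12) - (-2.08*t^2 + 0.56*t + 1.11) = -0.09*t^5 + 0.28*t^4 + 3.48*t^3 + 0.0300000000000002*t^2 - 1.72*t + 4.01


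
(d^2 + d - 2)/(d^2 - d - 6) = (d - 1)/(d - 3)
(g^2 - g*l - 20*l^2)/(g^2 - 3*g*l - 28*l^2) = (g - 5*l)/(g - 7*l)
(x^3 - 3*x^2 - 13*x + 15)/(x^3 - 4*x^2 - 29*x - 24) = (x^2 - 6*x + 5)/(x^2 - 7*x - 8)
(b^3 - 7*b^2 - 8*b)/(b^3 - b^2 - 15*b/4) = 4*(-b^2 + 7*b + 8)/(-4*b^2 + 4*b + 15)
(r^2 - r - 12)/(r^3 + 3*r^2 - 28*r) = (r + 3)/(r*(r + 7))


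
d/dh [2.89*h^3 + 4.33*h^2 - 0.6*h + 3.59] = 8.67*h^2 + 8.66*h - 0.6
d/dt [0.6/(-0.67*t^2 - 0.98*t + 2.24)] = (0.804*t + 0.588)/(0.67*t^2 + 0.98*t - 2.24)^2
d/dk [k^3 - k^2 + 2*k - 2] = 3*k^2 - 2*k + 2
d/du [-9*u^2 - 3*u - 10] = -18*u - 3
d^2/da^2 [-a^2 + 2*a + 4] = -2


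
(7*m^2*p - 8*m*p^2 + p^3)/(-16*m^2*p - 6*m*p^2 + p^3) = (-7*m^2 + 8*m*p - p^2)/(16*m^2 + 6*m*p - p^2)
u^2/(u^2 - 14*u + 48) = u^2/(u^2 - 14*u + 48)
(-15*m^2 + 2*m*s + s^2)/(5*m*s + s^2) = (-3*m + s)/s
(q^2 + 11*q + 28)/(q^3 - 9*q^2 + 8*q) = (q^2 + 11*q + 28)/(q*(q^2 - 9*q + 8))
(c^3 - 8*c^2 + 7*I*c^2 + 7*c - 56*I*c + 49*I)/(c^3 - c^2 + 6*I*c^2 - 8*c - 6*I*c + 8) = (c^2 + 7*c*(-1 + I) - 49*I)/(c^2 + 6*I*c - 8)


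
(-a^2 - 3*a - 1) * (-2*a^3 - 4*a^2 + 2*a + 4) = 2*a^5 + 10*a^4 + 12*a^3 - 6*a^2 - 14*a - 4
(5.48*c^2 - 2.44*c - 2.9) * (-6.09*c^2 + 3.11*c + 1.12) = -33.3732*c^4 + 31.9024*c^3 + 16.2102*c^2 - 11.7518*c - 3.248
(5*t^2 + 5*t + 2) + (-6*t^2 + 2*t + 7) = -t^2 + 7*t + 9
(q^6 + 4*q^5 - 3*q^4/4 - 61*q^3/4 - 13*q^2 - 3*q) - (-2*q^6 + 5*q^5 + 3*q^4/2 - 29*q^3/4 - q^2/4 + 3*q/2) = 3*q^6 - q^5 - 9*q^4/4 - 8*q^3 - 51*q^2/4 - 9*q/2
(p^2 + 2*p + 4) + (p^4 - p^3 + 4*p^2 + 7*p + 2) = p^4 - p^3 + 5*p^2 + 9*p + 6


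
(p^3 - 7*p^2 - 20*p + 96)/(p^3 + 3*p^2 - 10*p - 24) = (p - 8)/(p + 2)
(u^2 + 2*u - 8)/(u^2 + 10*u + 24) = (u - 2)/(u + 6)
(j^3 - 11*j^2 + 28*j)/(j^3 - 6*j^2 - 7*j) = (j - 4)/(j + 1)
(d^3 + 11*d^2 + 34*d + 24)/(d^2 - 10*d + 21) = (d^3 + 11*d^2 + 34*d + 24)/(d^2 - 10*d + 21)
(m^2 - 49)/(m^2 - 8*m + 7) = (m + 7)/(m - 1)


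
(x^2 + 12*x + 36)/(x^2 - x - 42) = (x + 6)/(x - 7)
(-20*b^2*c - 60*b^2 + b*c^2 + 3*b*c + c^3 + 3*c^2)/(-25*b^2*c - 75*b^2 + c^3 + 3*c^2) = (4*b - c)/(5*b - c)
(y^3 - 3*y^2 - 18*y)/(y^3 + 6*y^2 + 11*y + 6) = y*(y - 6)/(y^2 + 3*y + 2)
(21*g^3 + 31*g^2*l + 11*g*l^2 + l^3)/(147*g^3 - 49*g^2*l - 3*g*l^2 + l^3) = (3*g^2 + 4*g*l + l^2)/(21*g^2 - 10*g*l + l^2)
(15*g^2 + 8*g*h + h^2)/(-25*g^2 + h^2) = (-3*g - h)/(5*g - h)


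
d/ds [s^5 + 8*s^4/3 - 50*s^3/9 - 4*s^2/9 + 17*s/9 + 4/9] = 5*s^4 + 32*s^3/3 - 50*s^2/3 - 8*s/9 + 17/9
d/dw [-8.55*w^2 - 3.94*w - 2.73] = -17.1*w - 3.94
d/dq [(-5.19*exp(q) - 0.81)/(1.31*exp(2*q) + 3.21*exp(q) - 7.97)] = (6.7989*exp(2*q) + 2.1222*exp(q) + 43.9644)*exp(q)/(1.7161*exp(4*q) + 8.4102*exp(3*q) - 10.5773*exp(2*q) - 51.1674*exp(q) + 63.5209)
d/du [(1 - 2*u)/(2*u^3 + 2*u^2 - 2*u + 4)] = (-u^3 - u^2 + u + (2*u - 1)*(3*u^2 + 2*u - 1)/2 - 2)/(u^3 + u^2 - u + 2)^2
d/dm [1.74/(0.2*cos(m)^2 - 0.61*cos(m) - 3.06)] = (0.696*cos(m) - 1.0614)*sin(m)/(-0.2*cos(m)^2 + 0.61*cos(m) + 3.06)^2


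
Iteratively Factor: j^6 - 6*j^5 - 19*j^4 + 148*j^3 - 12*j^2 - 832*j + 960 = (j + 4)*(j^5 - 10*j^4 + 21*j^3 + 64*j^2 - 268*j + 240) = (j - 2)*(j + 4)*(j^4 - 8*j^3 + 5*j^2 + 74*j - 120) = (j - 4)*(j - 2)*(j + 4)*(j^3 - 4*j^2 - 11*j + 30) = (j - 4)*(j - 2)*(j + 3)*(j + 4)*(j^2 - 7*j + 10) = (j - 4)*(j - 2)^2*(j + 3)*(j + 4)*(j - 5)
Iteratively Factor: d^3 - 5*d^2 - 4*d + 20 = (d - 2)*(d^2 - 3*d - 10) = (d - 5)*(d - 2)*(d + 2)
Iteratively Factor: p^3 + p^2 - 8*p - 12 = (p + 2)*(p^2 - p - 6) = (p + 2)^2*(p - 3)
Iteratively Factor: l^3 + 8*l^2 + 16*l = (l + 4)*(l^2 + 4*l) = l*(l + 4)*(l + 4)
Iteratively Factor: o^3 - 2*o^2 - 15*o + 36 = (o - 3)*(o^2 + o - 12) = (o - 3)^2*(o + 4)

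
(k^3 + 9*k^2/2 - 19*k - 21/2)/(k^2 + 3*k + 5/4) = 2*(k^2 + 4*k - 21)/(2*k + 5)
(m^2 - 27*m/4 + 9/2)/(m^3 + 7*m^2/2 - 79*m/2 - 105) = (4*m - 3)/(2*(2*m^2 + 19*m + 35))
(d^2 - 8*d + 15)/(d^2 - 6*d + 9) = (d - 5)/(d - 3)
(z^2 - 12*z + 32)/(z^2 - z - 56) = (z - 4)/(z + 7)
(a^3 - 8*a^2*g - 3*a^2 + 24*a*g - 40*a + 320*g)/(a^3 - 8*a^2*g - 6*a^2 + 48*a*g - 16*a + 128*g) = (a + 5)/(a + 2)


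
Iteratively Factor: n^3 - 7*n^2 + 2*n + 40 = (n + 2)*(n^2 - 9*n + 20) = (n - 5)*(n + 2)*(n - 4)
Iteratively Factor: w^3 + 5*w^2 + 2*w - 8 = (w + 2)*(w^2 + 3*w - 4) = (w + 2)*(w + 4)*(w - 1)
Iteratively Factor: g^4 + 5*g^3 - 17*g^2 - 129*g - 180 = (g + 4)*(g^3 + g^2 - 21*g - 45) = (g - 5)*(g + 4)*(g^2 + 6*g + 9) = (g - 5)*(g + 3)*(g + 4)*(g + 3)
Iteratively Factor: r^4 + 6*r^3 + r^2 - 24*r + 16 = (r - 1)*(r^3 + 7*r^2 + 8*r - 16) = (r - 1)^2*(r^2 + 8*r + 16) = (r - 1)^2*(r + 4)*(r + 4)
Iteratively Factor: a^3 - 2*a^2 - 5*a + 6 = (a - 3)*(a^2 + a - 2) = (a - 3)*(a + 2)*(a - 1)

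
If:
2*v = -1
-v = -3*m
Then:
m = -1/6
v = -1/2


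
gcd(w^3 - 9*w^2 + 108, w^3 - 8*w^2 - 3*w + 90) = w^2 - 3*w - 18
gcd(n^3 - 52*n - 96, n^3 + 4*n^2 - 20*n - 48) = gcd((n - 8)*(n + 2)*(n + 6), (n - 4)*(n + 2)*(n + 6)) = n^2 + 8*n + 12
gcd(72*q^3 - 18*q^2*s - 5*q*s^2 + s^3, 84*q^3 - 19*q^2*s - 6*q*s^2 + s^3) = 12*q^2 - q*s - s^2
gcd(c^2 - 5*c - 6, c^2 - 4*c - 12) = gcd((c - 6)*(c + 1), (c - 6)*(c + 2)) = c - 6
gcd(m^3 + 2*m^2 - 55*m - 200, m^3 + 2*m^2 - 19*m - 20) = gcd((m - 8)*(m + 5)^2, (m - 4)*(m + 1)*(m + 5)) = m + 5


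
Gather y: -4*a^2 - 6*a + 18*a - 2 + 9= -4*a^2 + 12*a + 7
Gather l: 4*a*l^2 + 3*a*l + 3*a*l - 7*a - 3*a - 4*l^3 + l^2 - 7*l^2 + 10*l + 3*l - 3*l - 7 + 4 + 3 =-10*a - 4*l^3 + l^2*(4*a - 6) + l*(6*a + 10)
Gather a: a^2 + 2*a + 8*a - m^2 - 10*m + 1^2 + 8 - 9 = a^2 + 10*a - m^2 - 10*m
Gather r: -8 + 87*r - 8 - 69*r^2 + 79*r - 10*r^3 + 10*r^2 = -10*r^3 - 59*r^2 + 166*r - 16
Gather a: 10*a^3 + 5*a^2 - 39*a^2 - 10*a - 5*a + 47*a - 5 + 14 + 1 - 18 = 10*a^3 - 34*a^2 + 32*a - 8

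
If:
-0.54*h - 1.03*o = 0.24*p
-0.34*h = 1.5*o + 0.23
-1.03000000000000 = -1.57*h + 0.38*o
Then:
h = 0.59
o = -0.29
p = -0.09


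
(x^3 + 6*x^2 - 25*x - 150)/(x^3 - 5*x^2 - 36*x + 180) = (x + 5)/(x - 6)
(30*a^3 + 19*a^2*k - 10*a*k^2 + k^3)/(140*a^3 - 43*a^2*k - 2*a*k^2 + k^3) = (6*a^2 + 5*a*k - k^2)/(28*a^2 - 3*a*k - k^2)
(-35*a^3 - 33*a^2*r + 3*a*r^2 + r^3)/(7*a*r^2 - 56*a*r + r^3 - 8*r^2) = (-5*a^2 - 4*a*r + r^2)/(r*(r - 8))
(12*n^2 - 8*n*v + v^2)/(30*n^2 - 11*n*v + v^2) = (-2*n + v)/(-5*n + v)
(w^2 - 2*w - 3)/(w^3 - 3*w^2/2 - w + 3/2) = 2*(w - 3)/(2*w^2 - 5*w + 3)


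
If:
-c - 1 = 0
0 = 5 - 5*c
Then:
No Solution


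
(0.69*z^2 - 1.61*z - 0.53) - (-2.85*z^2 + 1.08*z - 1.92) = 3.54*z^2 - 2.69*z + 1.39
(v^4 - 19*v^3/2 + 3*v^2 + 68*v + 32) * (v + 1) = v^5 - 17*v^4/2 - 13*v^3/2 + 71*v^2 + 100*v + 32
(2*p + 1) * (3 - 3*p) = -6*p^2 + 3*p + 3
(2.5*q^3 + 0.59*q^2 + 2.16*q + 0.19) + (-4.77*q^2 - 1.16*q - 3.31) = 2.5*q^3 - 4.18*q^2 + 1.0*q - 3.12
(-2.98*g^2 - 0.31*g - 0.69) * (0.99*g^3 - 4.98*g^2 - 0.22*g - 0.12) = -2.9502*g^5 + 14.5335*g^4 + 1.5163*g^3 + 3.862*g^2 + 0.189*g + 0.0828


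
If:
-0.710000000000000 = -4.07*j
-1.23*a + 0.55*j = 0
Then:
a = 0.08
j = 0.17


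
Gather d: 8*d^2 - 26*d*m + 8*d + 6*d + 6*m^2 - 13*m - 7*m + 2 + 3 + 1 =8*d^2 + d*(14 - 26*m) + 6*m^2 - 20*m + 6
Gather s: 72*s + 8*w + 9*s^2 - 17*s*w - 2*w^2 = 9*s^2 + s*(72 - 17*w) - 2*w^2 + 8*w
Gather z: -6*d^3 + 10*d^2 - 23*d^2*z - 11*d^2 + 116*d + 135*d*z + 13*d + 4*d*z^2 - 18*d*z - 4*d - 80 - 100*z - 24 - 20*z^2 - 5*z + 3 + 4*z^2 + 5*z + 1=-6*d^3 - d^2 + 125*d + z^2*(4*d - 16) + z*(-23*d^2 + 117*d - 100) - 100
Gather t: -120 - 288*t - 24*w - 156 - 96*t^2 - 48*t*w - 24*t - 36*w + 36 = -96*t^2 + t*(-48*w - 312) - 60*w - 240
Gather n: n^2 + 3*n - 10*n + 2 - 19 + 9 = n^2 - 7*n - 8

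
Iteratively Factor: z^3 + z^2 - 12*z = (z)*(z^2 + z - 12) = z*(z + 4)*(z - 3)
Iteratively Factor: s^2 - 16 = (s + 4)*(s - 4)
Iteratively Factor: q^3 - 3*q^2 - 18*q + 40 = (q - 5)*(q^2 + 2*q - 8) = (q - 5)*(q + 4)*(q - 2)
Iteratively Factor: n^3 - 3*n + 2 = (n - 1)*(n^2 + n - 2) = (n - 1)*(n + 2)*(n - 1)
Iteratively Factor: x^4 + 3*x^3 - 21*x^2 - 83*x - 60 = (x - 5)*(x^3 + 8*x^2 + 19*x + 12) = (x - 5)*(x + 3)*(x^2 + 5*x + 4) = (x - 5)*(x + 3)*(x + 4)*(x + 1)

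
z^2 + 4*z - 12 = (z - 2)*(z + 6)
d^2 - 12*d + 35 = (d - 7)*(d - 5)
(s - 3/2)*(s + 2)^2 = s^3 + 5*s^2/2 - 2*s - 6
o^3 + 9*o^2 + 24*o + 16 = (o + 1)*(o + 4)^2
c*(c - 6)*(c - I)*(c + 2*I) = c^4 - 6*c^3 + I*c^3 + 2*c^2 - 6*I*c^2 - 12*c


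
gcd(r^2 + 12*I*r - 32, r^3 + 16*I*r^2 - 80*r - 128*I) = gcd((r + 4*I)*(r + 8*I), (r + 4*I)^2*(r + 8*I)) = r^2 + 12*I*r - 32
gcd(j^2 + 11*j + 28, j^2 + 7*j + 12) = j + 4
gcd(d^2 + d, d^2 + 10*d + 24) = 1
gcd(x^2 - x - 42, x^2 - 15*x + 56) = x - 7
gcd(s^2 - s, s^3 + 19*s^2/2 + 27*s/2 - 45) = 1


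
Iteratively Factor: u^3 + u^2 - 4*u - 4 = (u + 2)*(u^2 - u - 2) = (u - 2)*(u + 2)*(u + 1)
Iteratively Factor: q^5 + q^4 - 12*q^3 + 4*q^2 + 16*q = (q)*(q^4 + q^3 - 12*q^2 + 4*q + 16) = q*(q + 1)*(q^3 - 12*q + 16) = q*(q + 1)*(q + 4)*(q^2 - 4*q + 4) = q*(q - 2)*(q + 1)*(q + 4)*(q - 2)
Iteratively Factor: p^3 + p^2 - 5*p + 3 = (p - 1)*(p^2 + 2*p - 3) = (p - 1)*(p + 3)*(p - 1)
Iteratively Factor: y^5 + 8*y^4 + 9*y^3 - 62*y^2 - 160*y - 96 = (y + 2)*(y^4 + 6*y^3 - 3*y^2 - 56*y - 48) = (y + 1)*(y + 2)*(y^3 + 5*y^2 - 8*y - 48) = (y - 3)*(y + 1)*(y + 2)*(y^2 + 8*y + 16) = (y - 3)*(y + 1)*(y + 2)*(y + 4)*(y + 4)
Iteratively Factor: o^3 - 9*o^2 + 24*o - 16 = (o - 4)*(o^2 - 5*o + 4) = (o - 4)^2*(o - 1)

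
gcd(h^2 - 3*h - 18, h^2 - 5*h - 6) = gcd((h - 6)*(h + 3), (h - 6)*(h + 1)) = h - 6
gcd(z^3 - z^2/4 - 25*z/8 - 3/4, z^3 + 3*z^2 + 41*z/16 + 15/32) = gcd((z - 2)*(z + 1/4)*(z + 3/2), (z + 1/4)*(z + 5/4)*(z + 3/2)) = z^2 + 7*z/4 + 3/8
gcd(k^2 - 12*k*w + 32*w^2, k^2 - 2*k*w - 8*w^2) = -k + 4*w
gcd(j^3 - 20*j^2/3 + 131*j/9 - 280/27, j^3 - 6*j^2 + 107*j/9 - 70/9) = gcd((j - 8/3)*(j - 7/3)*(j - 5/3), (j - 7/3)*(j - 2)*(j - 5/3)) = j^2 - 4*j + 35/9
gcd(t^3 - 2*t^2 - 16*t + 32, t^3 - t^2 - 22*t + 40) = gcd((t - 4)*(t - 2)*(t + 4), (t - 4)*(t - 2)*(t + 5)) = t^2 - 6*t + 8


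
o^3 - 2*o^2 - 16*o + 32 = (o - 4)*(o - 2)*(o + 4)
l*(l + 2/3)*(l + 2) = l^3 + 8*l^2/3 + 4*l/3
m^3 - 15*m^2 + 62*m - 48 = (m - 8)*(m - 6)*(m - 1)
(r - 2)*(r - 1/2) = r^2 - 5*r/2 + 1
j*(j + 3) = j^2 + 3*j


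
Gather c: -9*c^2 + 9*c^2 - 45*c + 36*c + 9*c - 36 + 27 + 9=0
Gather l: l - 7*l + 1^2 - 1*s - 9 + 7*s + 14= -6*l + 6*s + 6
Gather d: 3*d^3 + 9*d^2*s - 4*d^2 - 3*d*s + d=3*d^3 + d^2*(9*s - 4) + d*(1 - 3*s)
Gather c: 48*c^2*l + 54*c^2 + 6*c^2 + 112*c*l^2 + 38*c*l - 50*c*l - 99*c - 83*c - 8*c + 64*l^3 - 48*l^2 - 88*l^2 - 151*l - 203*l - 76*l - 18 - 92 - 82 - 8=c^2*(48*l + 60) + c*(112*l^2 - 12*l - 190) + 64*l^3 - 136*l^2 - 430*l - 200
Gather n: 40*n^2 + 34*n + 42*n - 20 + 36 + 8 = 40*n^2 + 76*n + 24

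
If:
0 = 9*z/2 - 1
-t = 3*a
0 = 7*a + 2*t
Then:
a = 0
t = 0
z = 2/9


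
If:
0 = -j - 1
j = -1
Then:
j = -1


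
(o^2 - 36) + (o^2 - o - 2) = 2*o^2 - o - 38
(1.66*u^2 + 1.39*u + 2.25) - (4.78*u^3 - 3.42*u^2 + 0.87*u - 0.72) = -4.78*u^3 + 5.08*u^2 + 0.52*u + 2.97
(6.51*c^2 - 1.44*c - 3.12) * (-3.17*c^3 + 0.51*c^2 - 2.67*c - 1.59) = -20.6367*c^5 + 7.8849*c^4 - 8.2257*c^3 - 8.0973*c^2 + 10.62*c + 4.9608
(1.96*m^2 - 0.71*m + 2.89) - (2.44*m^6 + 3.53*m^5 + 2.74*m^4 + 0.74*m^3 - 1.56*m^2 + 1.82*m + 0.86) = -2.44*m^6 - 3.53*m^5 - 2.74*m^4 - 0.74*m^3 + 3.52*m^2 - 2.53*m + 2.03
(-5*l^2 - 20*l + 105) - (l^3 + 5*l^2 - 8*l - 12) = -l^3 - 10*l^2 - 12*l + 117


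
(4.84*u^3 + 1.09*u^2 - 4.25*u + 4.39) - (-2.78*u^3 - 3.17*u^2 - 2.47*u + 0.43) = 7.62*u^3 + 4.26*u^2 - 1.78*u + 3.96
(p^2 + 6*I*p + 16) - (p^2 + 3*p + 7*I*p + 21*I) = -3*p - I*p + 16 - 21*I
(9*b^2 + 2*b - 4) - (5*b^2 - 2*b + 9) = 4*b^2 + 4*b - 13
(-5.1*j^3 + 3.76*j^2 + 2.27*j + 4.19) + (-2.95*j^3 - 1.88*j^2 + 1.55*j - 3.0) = -8.05*j^3 + 1.88*j^2 + 3.82*j + 1.19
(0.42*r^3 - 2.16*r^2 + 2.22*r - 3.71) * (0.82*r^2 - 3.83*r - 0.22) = 0.3444*r^5 - 3.3798*r^4 + 10.0008*r^3 - 11.0696*r^2 + 13.7209*r + 0.8162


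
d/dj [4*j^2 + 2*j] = 8*j + 2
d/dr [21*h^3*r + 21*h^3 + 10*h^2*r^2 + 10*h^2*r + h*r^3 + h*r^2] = h*(21*h^2 + 20*h*r + 10*h + 3*r^2 + 2*r)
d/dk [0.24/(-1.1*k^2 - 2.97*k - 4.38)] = (0.528*k + 0.7128)/(1.1*k^2 + 2.97*k + 4.38)^2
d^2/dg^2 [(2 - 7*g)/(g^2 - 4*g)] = 2*(3*g*(g - 4)*(7*g - 10) - 4*(g - 2)^2*(7*g - 2))/(g^3*(g - 4)^3)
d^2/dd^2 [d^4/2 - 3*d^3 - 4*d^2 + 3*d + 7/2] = 6*d^2 - 18*d - 8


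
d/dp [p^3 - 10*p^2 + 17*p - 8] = 3*p^2 - 20*p + 17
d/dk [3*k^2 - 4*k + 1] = 6*k - 4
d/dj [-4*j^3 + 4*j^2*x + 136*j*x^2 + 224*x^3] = -12*j^2 + 8*j*x + 136*x^2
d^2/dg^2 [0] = 0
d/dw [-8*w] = -8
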